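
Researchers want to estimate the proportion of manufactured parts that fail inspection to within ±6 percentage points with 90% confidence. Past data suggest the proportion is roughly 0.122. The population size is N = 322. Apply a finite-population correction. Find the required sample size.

65

For a proportion with margin E = 0.06 at 90% confidence, z = 1.645.
n = p̂(1−p̂)(z/E)² = 0.122 × 0.878 × (1.645/0.06)² = 80.52 — call this n₀.
Finite-population correction with N = 322: n = n₀ / (1 + (n₀−1)/N) = 80.52 / 1.247 = 64.57
Round up: n = 65.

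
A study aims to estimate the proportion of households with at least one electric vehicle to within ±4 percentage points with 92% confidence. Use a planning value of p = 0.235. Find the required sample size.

For a proportion with margin E = 0.04 at 92% confidence, z = 1.751.
n = p̂(1−p̂)(z/E)² = 0.235 × 0.765 × (1.751/0.04)² = 344.49
Round up: n = 345.

n = 345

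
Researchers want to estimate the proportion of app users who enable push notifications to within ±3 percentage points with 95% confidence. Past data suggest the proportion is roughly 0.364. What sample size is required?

For a proportion with margin E = 0.03 at 95% confidence, z = 1.960.
n = p̂(1−p̂)(z/E)² = 0.364 × 0.636 × (1.960/0.03)² = 988.16
Round up: n = 989.

989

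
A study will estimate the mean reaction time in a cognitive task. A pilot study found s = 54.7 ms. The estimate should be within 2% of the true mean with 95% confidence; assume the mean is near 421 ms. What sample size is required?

163

For a mean, the margin of error is E = z·σ/√n, so n = (zσ/E)².
At 95% confidence, z = 1.960.
E = 2% of 421 = 8.42 ms.
n = (1.960 × 54.7 / 8.42)² = 162.13
Round up: n = 163.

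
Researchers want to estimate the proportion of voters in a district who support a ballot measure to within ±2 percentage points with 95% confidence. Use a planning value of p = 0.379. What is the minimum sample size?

2261

For a proportion with margin E = 0.02 at 95% confidence, z = 1.960.
n = p̂(1−p̂)(z/E)² = 0.379 × 0.621 × (1.960/0.02)² = 2260.39
Round up: n = 2261.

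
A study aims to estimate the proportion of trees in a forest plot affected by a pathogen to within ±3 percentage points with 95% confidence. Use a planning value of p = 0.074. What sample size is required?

293

For a proportion with margin E = 0.03 at 95% confidence, z = 1.960.
n = p̂(1−p̂)(z/E)² = 0.074 × 0.926 × (1.960/0.03)² = 292.49
Round up: n = 293.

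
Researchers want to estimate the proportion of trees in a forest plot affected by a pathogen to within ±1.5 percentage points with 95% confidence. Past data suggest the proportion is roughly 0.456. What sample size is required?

n = 4236

For a proportion with margin E = 0.015 at 95% confidence, z = 1.960.
n = p̂(1−p̂)(z/E)² = 0.456 × 0.544 × (1.960/0.015)² = 4235.39
Round up: n = 4236.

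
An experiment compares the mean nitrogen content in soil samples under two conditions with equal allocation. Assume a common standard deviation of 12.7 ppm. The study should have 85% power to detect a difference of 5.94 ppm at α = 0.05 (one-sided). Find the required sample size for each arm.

66 per group

For two equal groups, n per group = 2·((z_α + z_β)·σ/δ)².
z_α = 1.645; z_β = 1.036 (power 85%).
n = 2 × (2.681 × 12.7 / 5.94)² = 2 × 32.86 = 65.72
Round up: n = 66 per group.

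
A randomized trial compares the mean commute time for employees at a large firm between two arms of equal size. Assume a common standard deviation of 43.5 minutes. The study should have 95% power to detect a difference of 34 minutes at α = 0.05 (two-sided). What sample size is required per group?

43 per group

For two equal groups, n per group = 2·((z_{α/2} + z_β)·σ/δ)².
z_{α/2} = 1.960; z_β = 1.645 (power 95%).
n = 2 × (3.605 × 43.5 / 34)² = 2 × 21.27 = 42.54
Round up: n = 43 per group.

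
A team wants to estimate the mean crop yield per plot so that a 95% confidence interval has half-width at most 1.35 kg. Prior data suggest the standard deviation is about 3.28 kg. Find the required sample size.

For a mean, the margin of error is E = z·σ/√n, so n = (zσ/E)².
At 95% confidence, z = 1.960.
n = (1.960 × 3.28 / 1.35)² = 22.68
Round up: n = 23.

23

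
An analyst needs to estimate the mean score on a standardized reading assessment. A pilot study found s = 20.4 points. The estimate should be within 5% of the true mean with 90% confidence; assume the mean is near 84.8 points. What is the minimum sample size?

n = 63

For a mean, the margin of error is E = z·σ/√n, so n = (zσ/E)².
At 90% confidence, z = 1.645.
E = 5% of 84.8 = 4.24 points.
n = (1.645 × 20.4 / 4.24)² = 62.64
Round up: n = 63.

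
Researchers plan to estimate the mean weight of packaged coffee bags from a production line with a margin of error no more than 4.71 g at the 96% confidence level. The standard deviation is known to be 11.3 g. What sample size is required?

For a mean, the margin of error is E = z·σ/√n, so n = (zσ/E)².
At 96% confidence, z = 2.054.
n = (2.054 × 11.3 / 4.71)² = 24.28
Round up: n = 25.

25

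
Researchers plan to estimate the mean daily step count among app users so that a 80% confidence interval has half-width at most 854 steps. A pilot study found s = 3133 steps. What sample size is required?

For a mean, the margin of error is E = z·σ/√n, so n = (zσ/E)².
At 80% confidence, z = 1.282.
n = (1.282 × 3133 / 854)² = 22.12
Round up: n = 23.

23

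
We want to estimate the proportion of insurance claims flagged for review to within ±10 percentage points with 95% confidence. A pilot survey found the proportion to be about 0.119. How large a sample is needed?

For a proportion with margin E = 0.1 at 95% confidence, z = 1.960.
n = p̂(1−p̂)(z/E)² = 0.119 × 0.881 × (1.960/0.1)² = 40.27
Round up: n = 41.

41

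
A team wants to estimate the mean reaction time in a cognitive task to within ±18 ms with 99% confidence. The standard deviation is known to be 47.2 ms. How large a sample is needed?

For a mean, the margin of error is E = z·σ/√n, so n = (zσ/E)².
At 99% confidence, z = 2.576.
n = (2.576 × 47.2 / 18)² = 45.63
Round up: n = 46.

46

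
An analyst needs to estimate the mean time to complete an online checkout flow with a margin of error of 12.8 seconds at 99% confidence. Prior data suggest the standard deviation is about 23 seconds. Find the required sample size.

For a mean, the margin of error is E = z·σ/√n, so n = (zσ/E)².
At 99% confidence, z = 2.576.
n = (2.576 × 23 / 12.8)² = 21.43
Round up: n = 22.

n = 22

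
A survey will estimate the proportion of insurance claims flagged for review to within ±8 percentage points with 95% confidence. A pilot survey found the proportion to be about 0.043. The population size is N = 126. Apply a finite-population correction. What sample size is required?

n = 21

For a proportion with margin E = 0.08 at 95% confidence, z = 1.960.
n = p̂(1−p̂)(z/E)² = 0.043 × 0.957 × (1.960/0.08)² = 24.70 — call this n₀.
Finite-population correction with N = 126: n = n₀ / (1 + (n₀−1)/N) = 24.70 / 1.188 = 20.79
Round up: n = 21.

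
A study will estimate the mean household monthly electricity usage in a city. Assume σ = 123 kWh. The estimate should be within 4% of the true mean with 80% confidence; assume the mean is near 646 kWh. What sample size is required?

n = 38

For a mean, the margin of error is E = z·σ/√n, so n = (zσ/E)².
At 80% confidence, z = 1.282.
E = 4% of 646 = 25.84 kWh.
n = (1.282 × 123 / 25.84)² = 37.24
Round up: n = 38.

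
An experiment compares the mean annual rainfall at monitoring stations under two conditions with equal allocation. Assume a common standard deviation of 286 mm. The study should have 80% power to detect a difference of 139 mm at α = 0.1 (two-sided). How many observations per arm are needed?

53 per group

For two equal groups, n per group = 2·((z_{α/2} + z_β)·σ/δ)².
z_{α/2} = 1.645; z_β = 0.842 (power 80%).
n = 2 × (2.487 × 286 / 139)² = 2 × 26.19 = 52.38
Round up: n = 53 per group.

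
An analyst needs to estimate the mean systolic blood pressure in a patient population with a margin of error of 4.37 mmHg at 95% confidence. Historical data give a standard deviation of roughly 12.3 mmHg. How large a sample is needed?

31

For a mean, the margin of error is E = z·σ/√n, so n = (zσ/E)².
At 95% confidence, z = 1.960.
n = (1.960 × 12.3 / 4.37)² = 30.43
Round up: n = 31.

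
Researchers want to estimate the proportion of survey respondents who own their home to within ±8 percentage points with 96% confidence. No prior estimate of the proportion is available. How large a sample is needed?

165

For a proportion with margin E = 0.08 at 96% confidence, z = 2.054.
With no prior estimate, use p = 0.5, which maximizes p(1−p) at 0.25.
n = 0.25 × (z/E)² = 0.25 × (2.054/0.08)² = 164.80
Round up: n = 165.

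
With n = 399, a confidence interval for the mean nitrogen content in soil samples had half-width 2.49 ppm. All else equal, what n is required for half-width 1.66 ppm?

898

Margin of error scales as 1/√n, so n₂ = n₁·(E₁/E₂)².
n₂ = 399 × (2.49/1.66)² = 399 × 2.25 = 897.75
Round up: n₂ = 898.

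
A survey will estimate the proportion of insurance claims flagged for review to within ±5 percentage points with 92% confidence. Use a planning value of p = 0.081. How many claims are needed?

92

For a proportion with margin E = 0.05 at 92% confidence, z = 1.751.
n = p̂(1−p̂)(z/E)² = 0.081 × 0.919 × (1.751/0.05)² = 91.29
Round up: n = 92.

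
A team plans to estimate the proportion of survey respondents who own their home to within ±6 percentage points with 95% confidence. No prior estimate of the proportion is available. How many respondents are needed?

For a proportion with margin E = 0.06 at 95% confidence, z = 1.960.
With no prior estimate, use p = 0.5, which maximizes p(1−p) at 0.25.
n = 0.25 × (z/E)² = 0.25 × (1.960/0.06)² = 266.78
Round up: n = 267.

267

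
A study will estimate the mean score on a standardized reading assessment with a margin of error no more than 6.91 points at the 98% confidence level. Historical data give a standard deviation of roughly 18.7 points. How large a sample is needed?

40

For a mean, the margin of error is E = z·σ/√n, so n = (zσ/E)².
At 98% confidence, z = 2.326.
n = (2.326 × 18.7 / 6.91)² = 39.62
Round up: n = 40.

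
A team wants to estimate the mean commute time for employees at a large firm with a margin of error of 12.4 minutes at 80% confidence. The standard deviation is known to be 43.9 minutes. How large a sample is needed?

21

For a mean, the margin of error is E = z·σ/√n, so n = (zσ/E)².
At 80% confidence, z = 1.282.
n = (1.282 × 43.9 / 12.4)² = 20.60
Round up: n = 21.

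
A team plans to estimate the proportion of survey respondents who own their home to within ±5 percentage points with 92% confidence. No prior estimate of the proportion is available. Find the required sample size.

n = 307

For a proportion with margin E = 0.05 at 92% confidence, z = 1.751.
With no prior estimate, use p = 0.5, which maximizes p(1−p) at 0.25.
n = 0.25 × (z/E)² = 0.25 × (1.751/0.05)² = 306.60
Round up: n = 307.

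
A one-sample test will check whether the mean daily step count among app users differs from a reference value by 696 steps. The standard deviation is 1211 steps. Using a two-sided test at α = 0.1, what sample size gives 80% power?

For a one-sample z-test, n = ((z_{α/2} + z_β)·σ/δ)².
z_{α/2} = 1.645 (two-sided α = 0.1); z_β = 0.842 (power 80% → β = 0.2).
n = (2.487 × 1211 / 696)² = 18.72
Round up: n = 19.

19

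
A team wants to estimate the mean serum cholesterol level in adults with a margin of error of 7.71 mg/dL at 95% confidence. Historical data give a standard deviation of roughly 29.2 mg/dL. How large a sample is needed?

For a mean, the margin of error is E = z·σ/√n, so n = (zσ/E)².
At 95% confidence, z = 1.960.
n = (1.960 × 29.2 / 7.71)² = 55.10
Round up: n = 56.

n = 56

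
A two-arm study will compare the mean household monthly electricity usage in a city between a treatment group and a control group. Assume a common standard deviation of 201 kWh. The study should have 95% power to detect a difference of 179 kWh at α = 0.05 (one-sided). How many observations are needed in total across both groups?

For two equal groups, n per group = 2·((z_α + z_β)·σ/δ)².
z_α = 1.645; z_β = 1.645 (power 95%).
n = 2 × (3.290 × 201 / 179)² = 2 × 13.65 = 27.30
Round up: n = 28 per group.
Total across both groups: 2 × 28 = 56.

56 total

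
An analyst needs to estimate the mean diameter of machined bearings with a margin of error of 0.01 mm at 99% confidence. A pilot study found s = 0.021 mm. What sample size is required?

For a mean, the margin of error is E = z·σ/√n, so n = (zσ/E)².
At 99% confidence, z = 2.576.
n = (2.576 × 0.021 / 0.01)² = 29.26
Round up: n = 30.

n = 30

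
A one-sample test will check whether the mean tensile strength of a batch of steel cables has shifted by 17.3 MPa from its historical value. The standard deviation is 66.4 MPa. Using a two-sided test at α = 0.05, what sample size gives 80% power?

For a one-sample z-test, n = ((z_{α/2} + z_β)·σ/δ)².
z_{α/2} = 1.960 (two-sided α = 0.05); z_β = 0.842 (power 80% → β = 0.2).
n = (2.802 × 66.4 / 17.3)² = 115.66
Round up: n = 116.

116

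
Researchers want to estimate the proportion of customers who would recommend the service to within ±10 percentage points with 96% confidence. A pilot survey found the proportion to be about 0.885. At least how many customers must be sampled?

43

For a proportion with margin E = 0.1 at 96% confidence, z = 2.054.
n = p̂(1−p̂)(z/E)² = 0.885 × 0.115 × (2.054/0.1)² = 42.94
Round up: n = 43.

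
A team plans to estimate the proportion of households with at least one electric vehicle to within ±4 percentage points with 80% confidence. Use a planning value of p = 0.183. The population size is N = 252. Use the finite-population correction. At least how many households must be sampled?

For a proportion with margin E = 0.04 at 80% confidence, z = 1.282.
n = p̂(1−p̂)(z/E)² = 0.183 × 0.817 × (1.282/0.04)² = 153.58 — call this n₀.
Finite-population correction with N = 252: n = n₀ / (1 + (n₀−1)/N) = 153.58 / 1.605 = 95.69
Round up: n = 96.

n = 96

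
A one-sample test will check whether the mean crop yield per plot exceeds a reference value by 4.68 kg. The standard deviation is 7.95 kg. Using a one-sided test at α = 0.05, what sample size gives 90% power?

25

For a one-sample z-test, n = ((z_α + z_β)·σ/δ)².
z_α = 1.645 (one-sided α = 0.05); z_β = 1.282 (power 90% → β = 0.1).
n = (2.927 × 7.95 / 4.68)² = 24.72
Round up: n = 25.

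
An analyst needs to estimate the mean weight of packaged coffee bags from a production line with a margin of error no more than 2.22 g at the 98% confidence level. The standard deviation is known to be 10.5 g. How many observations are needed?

122

For a mean, the margin of error is E = z·σ/√n, so n = (zσ/E)².
At 98% confidence, z = 2.326.
n = (2.326 × 10.5 / 2.22)² = 121.03
Round up: n = 122.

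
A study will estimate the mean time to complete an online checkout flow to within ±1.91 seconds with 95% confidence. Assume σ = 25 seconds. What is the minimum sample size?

For a mean, the margin of error is E = z·σ/√n, so n = (zσ/E)².
At 95% confidence, z = 1.960.
n = (1.960 × 25 / 1.91)² = 658.15
Round up: n = 659.

659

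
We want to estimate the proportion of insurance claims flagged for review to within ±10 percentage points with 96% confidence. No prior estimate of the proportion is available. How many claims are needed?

106

For a proportion with margin E = 0.1 at 96% confidence, z = 2.054.
With no prior estimate, use p = 0.5, which maximizes p(1−p) at 0.25.
n = 0.25 × (z/E)² = 0.25 × (2.054/0.1)² = 105.47
Round up: n = 106.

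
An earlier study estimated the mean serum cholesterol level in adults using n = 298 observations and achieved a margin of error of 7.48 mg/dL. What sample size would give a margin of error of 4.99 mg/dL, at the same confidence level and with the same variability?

670

Margin of error scales as 1/√n, so n₂ = n₁·(E₁/E₂)².
n₂ = 298 × (7.48/4.99)² = 298 × 2.247 = 669.61
Round up: n₂ = 670.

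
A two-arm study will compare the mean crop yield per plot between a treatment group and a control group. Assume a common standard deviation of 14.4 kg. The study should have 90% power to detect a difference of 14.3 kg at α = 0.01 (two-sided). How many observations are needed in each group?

31 per group

For two equal groups, n per group = 2·((z_{α/2} + z_β)·σ/δ)².
z_{α/2} = 2.576; z_β = 1.282 (power 90%).
n = 2 × (3.858 × 14.4 / 14.3)² = 2 × 15.09 = 30.18
Round up: n = 31 per group.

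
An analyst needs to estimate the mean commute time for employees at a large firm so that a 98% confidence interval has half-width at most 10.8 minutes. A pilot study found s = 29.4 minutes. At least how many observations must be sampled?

41

For a mean, the margin of error is E = z·σ/√n, so n = (zσ/E)².
At 98% confidence, z = 2.326.
n = (2.326 × 29.4 / 10.8)² = 40.09
Round up: n = 41.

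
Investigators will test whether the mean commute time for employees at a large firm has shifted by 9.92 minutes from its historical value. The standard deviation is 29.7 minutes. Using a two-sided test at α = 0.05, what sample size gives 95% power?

n = 117

For a one-sample z-test, n = ((z_{α/2} + z_β)·σ/δ)².
z_{α/2} = 1.960 (two-sided α = 0.05); z_β = 1.645 (power 95% → β = 0.05).
n = (3.605 × 29.7 / 9.92)² = 116.49
Round up: n = 117.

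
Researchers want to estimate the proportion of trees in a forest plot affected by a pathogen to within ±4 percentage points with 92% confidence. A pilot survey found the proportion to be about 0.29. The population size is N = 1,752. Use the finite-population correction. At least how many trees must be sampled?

For a proportion with margin E = 0.04 at 92% confidence, z = 1.751.
n = p̂(1−p̂)(z/E)² = 0.29 × 0.71 × (1.751/0.04)² = 394.56 — call this n₀.
Finite-population correction with N = 1,752: n = n₀ / (1 + (n₀−1)/N) = 394.56 / 1.225 = 322.09
Round up: n = 323.

323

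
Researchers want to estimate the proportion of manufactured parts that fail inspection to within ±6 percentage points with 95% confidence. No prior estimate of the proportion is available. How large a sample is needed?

n = 267

For a proportion with margin E = 0.06 at 95% confidence, z = 1.960.
With no prior estimate, use p = 0.5, which maximizes p(1−p) at 0.25.
n = 0.25 × (z/E)² = 0.25 × (1.960/0.06)² = 266.78
Round up: n = 267.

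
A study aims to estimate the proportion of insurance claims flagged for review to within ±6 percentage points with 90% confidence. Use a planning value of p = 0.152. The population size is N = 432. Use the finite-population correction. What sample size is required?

For a proportion with margin E = 0.06 at 90% confidence, z = 1.645.
n = p̂(1−p̂)(z/E)² = 0.152 × 0.848 × (1.645/0.06)² = 96.89 — call this n₀.
Finite-population correction with N = 432: n = n₀ / (1 + (n₀−1)/N) = 96.89 / 1.222 = 79.29
Round up: n = 80.

80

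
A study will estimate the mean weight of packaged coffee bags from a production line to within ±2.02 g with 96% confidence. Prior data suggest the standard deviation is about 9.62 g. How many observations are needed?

96

For a mean, the margin of error is E = z·σ/√n, so n = (zσ/E)².
At 96% confidence, z = 2.054.
n = (2.054 × 9.62 / 2.02)² = 95.69
Round up: n = 96.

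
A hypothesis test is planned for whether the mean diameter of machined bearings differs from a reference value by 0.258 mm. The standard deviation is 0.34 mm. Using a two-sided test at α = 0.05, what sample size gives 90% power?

19

For a one-sample z-test, n = ((z_{α/2} + z_β)·σ/δ)².
z_{α/2} = 1.960 (two-sided α = 0.05); z_β = 1.282 (power 90% → β = 0.1).
n = (3.242 × 0.34 / 0.258)² = 18.25
Round up: n = 19.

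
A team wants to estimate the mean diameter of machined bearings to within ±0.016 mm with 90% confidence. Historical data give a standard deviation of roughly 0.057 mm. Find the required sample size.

n = 35

For a mean, the margin of error is E = z·σ/√n, so n = (zσ/E)².
At 90% confidence, z = 1.645.
n = (1.645 × 0.057 / 0.016)² = 34.34
Round up: n = 35.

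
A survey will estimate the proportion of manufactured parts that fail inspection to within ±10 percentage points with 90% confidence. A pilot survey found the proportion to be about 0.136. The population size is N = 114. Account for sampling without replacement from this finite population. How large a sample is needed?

26

For a proportion with margin E = 0.1 at 90% confidence, z = 1.645.
n = p̂(1−p̂)(z/E)² = 0.136 × 0.864 × (1.645/0.1)² = 31.80 — call this n₀.
Finite-population correction with N = 114: n = n₀ / (1 + (n₀−1)/N) = 31.80 / 1.27 = 25.04
Round up: n = 26.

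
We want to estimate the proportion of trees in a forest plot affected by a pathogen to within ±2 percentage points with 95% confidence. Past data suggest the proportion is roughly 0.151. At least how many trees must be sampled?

n = 1232

For a proportion with margin E = 0.02 at 95% confidence, z = 1.960.
n = p̂(1−p̂)(z/E)² = 0.151 × 0.849 × (1.960/0.02)² = 1231.22
Round up: n = 1232.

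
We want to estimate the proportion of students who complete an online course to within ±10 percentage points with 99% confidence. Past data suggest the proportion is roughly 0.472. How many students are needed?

For a proportion with margin E = 0.1 at 99% confidence, z = 2.576.
n = p̂(1−p̂)(z/E)² = 0.472 × 0.528 × (2.576/0.1)² = 165.37
Round up: n = 166.

166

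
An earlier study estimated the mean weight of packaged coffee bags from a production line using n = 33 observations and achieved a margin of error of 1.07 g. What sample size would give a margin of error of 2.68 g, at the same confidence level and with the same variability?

6

Margin of error scales as 1/√n, so n₂ = n₁·(E₁/E₂)².
n₂ = 33 × (1.07/2.68)² = 33 × 0.1594 = 5.26
Round up: n₂ = 6.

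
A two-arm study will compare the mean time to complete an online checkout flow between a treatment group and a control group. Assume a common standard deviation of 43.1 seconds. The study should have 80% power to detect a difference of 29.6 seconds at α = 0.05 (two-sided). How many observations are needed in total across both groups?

For two equal groups, n per group = 2·((z_{α/2} + z_β)·σ/δ)².
z_{α/2} = 1.960; z_β = 0.842 (power 80%).
n = 2 × (2.802 × 43.1 / 29.6)² = 2 × 16.65 = 33.30
Round up: n = 34 per group.
Total across both groups: 2 × 34 = 68.

68 total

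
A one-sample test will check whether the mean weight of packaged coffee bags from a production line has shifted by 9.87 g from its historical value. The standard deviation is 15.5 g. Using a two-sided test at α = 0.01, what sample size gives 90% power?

For a one-sample z-test, n = ((z_{α/2} + z_β)·σ/δ)².
z_{α/2} = 2.576 (two-sided α = 0.01); z_β = 1.282 (power 90% → β = 0.1).
n = (3.858 × 15.5 / 9.87)² = 36.71
Round up: n = 37.

37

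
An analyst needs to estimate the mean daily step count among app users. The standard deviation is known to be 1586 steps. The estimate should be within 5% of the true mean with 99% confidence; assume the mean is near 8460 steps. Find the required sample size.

94

For a mean, the margin of error is E = z·σ/√n, so n = (zσ/E)².
At 99% confidence, z = 2.576.
E = 5% of 8460 = 423 steps.
n = (2.576 × 1586 / 423)² = 93.29
Round up: n = 94.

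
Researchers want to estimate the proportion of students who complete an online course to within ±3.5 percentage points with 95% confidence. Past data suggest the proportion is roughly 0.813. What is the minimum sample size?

For a proportion with margin E = 0.035 at 95% confidence, z = 1.960.
n = p̂(1−p̂)(z/E)² = 0.813 × 0.187 × (1.960/0.035)² = 476.77
Round up: n = 477.

477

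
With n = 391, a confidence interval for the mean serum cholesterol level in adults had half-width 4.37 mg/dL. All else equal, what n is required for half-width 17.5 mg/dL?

Margin of error scales as 1/√n, so n₂ = n₁·(E₁/E₂)².
n₂ = 391 × (4.37/17.5)² = 391 × 0.06236 = 24.38
Round up: n₂ = 25.

25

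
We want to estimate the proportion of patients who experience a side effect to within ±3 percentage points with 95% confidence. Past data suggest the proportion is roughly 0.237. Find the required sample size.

772

For a proportion with margin E = 0.03 at 95% confidence, z = 1.960.
n = p̂(1−p̂)(z/E)² = 0.237 × 0.763 × (1.960/0.03)² = 771.87
Round up: n = 772.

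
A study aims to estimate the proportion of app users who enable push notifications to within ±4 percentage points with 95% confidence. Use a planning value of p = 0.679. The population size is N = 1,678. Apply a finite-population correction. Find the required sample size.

400

For a proportion with margin E = 0.04 at 95% confidence, z = 1.960.
n = p̂(1−p̂)(z/E)² = 0.679 × 0.321 × (1.960/0.04)² = 523.32 — call this n₀.
Finite-population correction with N = 1,678: n = n₀ / (1 + (n₀−1)/N) = 523.32 / 1.311 = 399.18
Round up: n = 400.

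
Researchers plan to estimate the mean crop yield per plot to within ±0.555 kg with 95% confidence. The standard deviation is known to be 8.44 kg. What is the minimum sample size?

For a mean, the margin of error is E = z·σ/√n, so n = (zσ/E)².
At 95% confidence, z = 1.960.
n = (1.960 × 8.44 / 0.555)² = 888.41
Round up: n = 889.

n = 889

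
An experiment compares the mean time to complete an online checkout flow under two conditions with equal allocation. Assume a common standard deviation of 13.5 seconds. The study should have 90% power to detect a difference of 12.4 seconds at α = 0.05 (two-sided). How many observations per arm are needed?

25 per group

For two equal groups, n per group = 2·((z_{α/2} + z_β)·σ/δ)².
z_{α/2} = 1.960; z_β = 1.282 (power 90%).
n = 2 × (3.242 × 13.5 / 12.4)² = 2 × 12.46 = 24.92
Round up: n = 25 per group.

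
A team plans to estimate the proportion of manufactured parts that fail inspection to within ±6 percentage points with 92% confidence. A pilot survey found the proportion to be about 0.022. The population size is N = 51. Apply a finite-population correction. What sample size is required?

14

For a proportion with margin E = 0.06 at 92% confidence, z = 1.751.
n = p̂(1−p̂)(z/E)² = 0.022 × 0.978 × (1.751/0.06)² = 18.32 — call this n₀.
Finite-population correction with N = 51: n = n₀ / (1 + (n₀−1)/N) = 18.32 / 1.34 = 13.67
Round up: n = 14.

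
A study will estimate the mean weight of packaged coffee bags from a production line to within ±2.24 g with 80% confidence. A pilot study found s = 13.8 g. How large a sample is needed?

For a mean, the margin of error is E = z·σ/√n, so n = (zσ/E)².
At 80% confidence, z = 1.282.
n = (1.282 × 13.8 / 2.24)² = 62.38
Round up: n = 63.

63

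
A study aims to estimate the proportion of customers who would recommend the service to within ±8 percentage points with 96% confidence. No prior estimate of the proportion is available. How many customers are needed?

For a proportion with margin E = 0.08 at 96% confidence, z = 2.054.
With no prior estimate, use p = 0.5, which maximizes p(1−p) at 0.25.
n = 0.25 × (z/E)² = 0.25 × (2.054/0.08)² = 164.80
Round up: n = 165.

165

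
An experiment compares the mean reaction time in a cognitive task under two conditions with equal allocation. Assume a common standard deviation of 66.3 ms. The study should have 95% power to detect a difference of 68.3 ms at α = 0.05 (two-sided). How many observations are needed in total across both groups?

For two equal groups, n per group = 2·((z_{α/2} + z_β)·σ/δ)².
z_{α/2} = 1.960; z_β = 1.645 (power 95%).
n = 2 × (3.605 × 66.3 / 68.3)² = 2 × 12.25 = 24.50
Round up: n = 25 per group.
Total across both groups: 2 × 25 = 50.

50 total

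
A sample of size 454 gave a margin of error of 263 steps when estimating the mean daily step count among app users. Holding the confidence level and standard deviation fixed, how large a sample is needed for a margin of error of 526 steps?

Margin of error scales as 1/√n, so n₂ = n₁·(E₁/E₂)².
n₂ = 454 × (263/526)² = 454 × 0.25 = 113.50
Round up: n₂ = 114.

114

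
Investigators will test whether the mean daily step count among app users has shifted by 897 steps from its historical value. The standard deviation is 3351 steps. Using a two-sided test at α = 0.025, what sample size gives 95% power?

211

For a one-sample z-test, n = ((z_{α/2} + z_β)·σ/δ)².
z_{α/2} = 2.241 (two-sided α = 0.025); z_β = 1.645 (power 95% → β = 0.05).
n = (3.886 × 3351 / 897)² = 210.75
Round up: n = 211.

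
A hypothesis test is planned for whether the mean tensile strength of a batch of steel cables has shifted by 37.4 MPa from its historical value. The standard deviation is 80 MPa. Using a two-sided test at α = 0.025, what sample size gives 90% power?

n = 57

For a one-sample z-test, n = ((z_{α/2} + z_β)·σ/δ)².
z_{α/2} = 2.241 (two-sided α = 0.025); z_β = 1.282 (power 90% → β = 0.1).
n = (3.523 × 80 / 37.4)² = 56.79
Round up: n = 57.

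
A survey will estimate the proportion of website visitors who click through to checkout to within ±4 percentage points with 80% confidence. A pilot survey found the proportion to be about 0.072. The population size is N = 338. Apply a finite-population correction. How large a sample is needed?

n = 58

For a proportion with margin E = 0.04 at 80% confidence, z = 1.282.
n = p̂(1−p̂)(z/E)² = 0.072 × 0.928 × (1.282/0.04)² = 68.63 — call this n₀.
Finite-population correction with N = 338: n = n₀ / (1 + (n₀−1)/N) = 68.63 / 1.2 = 57.19
Round up: n = 58.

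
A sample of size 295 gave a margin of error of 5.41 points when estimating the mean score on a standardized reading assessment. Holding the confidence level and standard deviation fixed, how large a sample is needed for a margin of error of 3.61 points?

Margin of error scales as 1/√n, so n₂ = n₁·(E₁/E₂)².
n₂ = 295 × (5.41/3.61)² = 295 × 2.246 = 662.57
Round up: n₂ = 663.

n = 663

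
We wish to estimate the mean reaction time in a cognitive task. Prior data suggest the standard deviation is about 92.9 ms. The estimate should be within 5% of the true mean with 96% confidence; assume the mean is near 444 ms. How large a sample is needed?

74

For a mean, the margin of error is E = z·σ/√n, so n = (zσ/E)².
At 96% confidence, z = 2.054.
E = 5% of 444 = 22.2 ms.
n = (2.054 × 92.9 / 22.2)² = 73.88
Round up: n = 74.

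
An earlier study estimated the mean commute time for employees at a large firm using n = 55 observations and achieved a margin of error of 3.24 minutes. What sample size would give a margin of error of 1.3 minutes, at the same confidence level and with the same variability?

Margin of error scales as 1/√n, so n₂ = n₁·(E₁/E₂)².
n₂ = 55 × (3.24/1.3)² = 55 × 6.212 = 341.66
Round up: n₂ = 342.

342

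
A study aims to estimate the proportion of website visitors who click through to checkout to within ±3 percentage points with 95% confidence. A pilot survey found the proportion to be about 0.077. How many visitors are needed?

For a proportion with margin E = 0.03 at 95% confidence, z = 1.960.
n = p̂(1−p̂)(z/E)² = 0.077 × 0.923 × (1.960/0.03)² = 303.36
Round up: n = 304.

304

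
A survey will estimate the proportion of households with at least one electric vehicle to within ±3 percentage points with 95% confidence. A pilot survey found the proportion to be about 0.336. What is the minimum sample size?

n = 953

For a proportion with margin E = 0.03 at 95% confidence, z = 1.960.
n = p̂(1−p̂)(z/E)² = 0.336 × 0.664 × (1.960/0.03)² = 952.31
Round up: n = 953.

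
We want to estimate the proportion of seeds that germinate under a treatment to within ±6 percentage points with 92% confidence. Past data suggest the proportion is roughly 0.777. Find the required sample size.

148

For a proportion with margin E = 0.06 at 92% confidence, z = 1.751.
n = p̂(1−p̂)(z/E)² = 0.777 × 0.223 × (1.751/0.06)² = 147.57
Round up: n = 148.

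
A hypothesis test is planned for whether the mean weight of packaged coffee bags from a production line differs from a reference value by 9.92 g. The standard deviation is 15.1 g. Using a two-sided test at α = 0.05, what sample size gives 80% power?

For a one-sample z-test, n = ((z_{α/2} + z_β)·σ/δ)².
z_{α/2} = 1.960 (two-sided α = 0.05); z_β = 0.842 (power 80% → β = 0.2).
n = (2.802 × 15.1 / 9.92)² = 18.19
Round up: n = 19.

19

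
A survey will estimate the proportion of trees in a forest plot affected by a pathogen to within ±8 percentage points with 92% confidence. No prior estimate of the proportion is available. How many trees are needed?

n = 120

For a proportion with margin E = 0.08 at 92% confidence, z = 1.751.
With no prior estimate, use p = 0.5, which maximizes p(1−p) at 0.25.
n = 0.25 × (z/E)² = 0.25 × (1.751/0.08)² = 119.77
Round up: n = 120.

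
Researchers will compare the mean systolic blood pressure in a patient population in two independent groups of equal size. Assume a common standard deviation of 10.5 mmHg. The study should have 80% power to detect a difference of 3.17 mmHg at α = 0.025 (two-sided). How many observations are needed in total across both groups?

For two equal groups, n per group = 2·((z_{α/2} + z_β)·σ/δ)².
z_{α/2} = 2.241; z_β = 0.842 (power 80%).
n = 2 × (3.083 × 10.5 / 3.17)² = 2 × 104.28 = 208.56
Round up: n = 209 per group.
Total across both groups: 2 × 209 = 418.

418 total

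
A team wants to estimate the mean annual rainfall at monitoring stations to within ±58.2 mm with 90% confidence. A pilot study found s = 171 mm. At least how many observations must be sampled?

24

For a mean, the margin of error is E = z·σ/√n, so n = (zσ/E)².
At 90% confidence, z = 1.645.
n = (1.645 × 171 / 58.2)² = 23.36
Round up: n = 24.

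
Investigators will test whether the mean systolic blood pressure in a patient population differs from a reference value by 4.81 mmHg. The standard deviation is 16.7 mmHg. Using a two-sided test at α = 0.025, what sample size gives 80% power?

115

For a one-sample z-test, n = ((z_{α/2} + z_β)·σ/δ)².
z_{α/2} = 2.241 (two-sided α = 0.025); z_β = 0.842 (power 80% → β = 0.2).
n = (3.083 × 16.7 / 4.81)² = 114.57
Round up: n = 115.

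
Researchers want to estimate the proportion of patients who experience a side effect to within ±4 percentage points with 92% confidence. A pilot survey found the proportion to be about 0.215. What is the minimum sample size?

324

For a proportion with margin E = 0.04 at 92% confidence, z = 1.751.
n = p̂(1−p̂)(z/E)² = 0.215 × 0.785 × (1.751/0.04)² = 323.42
Round up: n = 324.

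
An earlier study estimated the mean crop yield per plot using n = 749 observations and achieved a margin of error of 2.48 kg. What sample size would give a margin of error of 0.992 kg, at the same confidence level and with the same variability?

Margin of error scales as 1/√n, so n₂ = n₁·(E₁/E₂)².
n₂ = 749 × (2.48/0.992)² = 749 × 6.25 = 4681.25
Round up: n₂ = 4682.

n = 4682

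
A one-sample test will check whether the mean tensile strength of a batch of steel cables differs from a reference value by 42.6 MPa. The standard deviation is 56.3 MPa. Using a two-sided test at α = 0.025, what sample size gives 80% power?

17

For a one-sample z-test, n = ((z_{α/2} + z_β)·σ/δ)².
z_{α/2} = 2.241 (two-sided α = 0.025); z_β = 0.842 (power 80% → β = 0.2).
n = (3.083 × 56.3 / 42.6)² = 16.60
Round up: n = 17.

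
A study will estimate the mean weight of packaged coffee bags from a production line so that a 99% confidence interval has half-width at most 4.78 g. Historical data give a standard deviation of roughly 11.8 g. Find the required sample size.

41

For a mean, the margin of error is E = z·σ/√n, so n = (zσ/E)².
At 99% confidence, z = 2.576.
n = (2.576 × 11.8 / 4.78)² = 40.44
Round up: n = 41.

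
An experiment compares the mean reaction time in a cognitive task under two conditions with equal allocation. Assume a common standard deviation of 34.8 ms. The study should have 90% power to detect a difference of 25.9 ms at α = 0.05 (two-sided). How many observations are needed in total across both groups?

76 total

For two equal groups, n per group = 2·((z_{α/2} + z_β)·σ/δ)².
z_{α/2} = 1.960; z_β = 1.282 (power 90%).
n = 2 × (3.242 × 34.8 / 25.9)² = 2 × 18.98 = 37.96
Round up: n = 38 per group.
Total across both groups: 2 × 38 = 76.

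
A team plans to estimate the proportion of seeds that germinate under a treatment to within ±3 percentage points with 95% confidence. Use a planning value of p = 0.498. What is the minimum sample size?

For a proportion with margin E = 0.03 at 95% confidence, z = 1.960.
n = p̂(1−p̂)(z/E)² = 0.498 × 0.502 × (1.960/0.03)² = 1067.09
Round up: n = 1068.

1068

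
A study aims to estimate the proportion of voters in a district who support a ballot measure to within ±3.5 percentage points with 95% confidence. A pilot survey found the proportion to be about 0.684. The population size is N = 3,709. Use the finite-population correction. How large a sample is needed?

574

For a proportion with margin E = 0.035 at 95% confidence, z = 1.960.
n = p̂(1−p̂)(z/E)² = 0.684 × 0.316 × (1.960/0.035)² = 677.83 — call this n₀.
Finite-population correction with N = 3,709: n = n₀ / (1 + (n₀−1)/N) = 677.83 / 1.182 = 573.46
Round up: n = 574.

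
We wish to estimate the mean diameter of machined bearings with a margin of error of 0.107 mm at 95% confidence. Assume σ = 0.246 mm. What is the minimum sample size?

21

For a mean, the margin of error is E = z·σ/√n, so n = (zσ/E)².
At 95% confidence, z = 1.960.
n = (1.960 × 0.246 / 0.107)² = 20.31
Round up: n = 21.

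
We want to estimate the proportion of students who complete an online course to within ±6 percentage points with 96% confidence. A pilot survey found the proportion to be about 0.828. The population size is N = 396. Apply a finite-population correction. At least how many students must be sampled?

118

For a proportion with margin E = 0.06 at 96% confidence, z = 2.054.
n = p̂(1−p̂)(z/E)² = 0.828 × 0.172 × (2.054/0.06)² = 166.90 — call this n₀.
Finite-population correction with N = 396: n = n₀ / (1 + (n₀−1)/N) = 166.90 / 1.419 = 117.62
Round up: n = 118.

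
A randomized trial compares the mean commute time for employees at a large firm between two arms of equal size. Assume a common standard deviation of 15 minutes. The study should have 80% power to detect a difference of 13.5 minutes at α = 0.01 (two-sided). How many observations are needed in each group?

For two equal groups, n per group = 2·((z_{α/2} + z_β)·σ/δ)².
z_{α/2} = 2.576; z_β = 0.842 (power 80%).
n = 2 × (3.418 × 15 / 13.5)² = 2 × 14.42 = 28.84
Round up: n = 29 per group.

29 per group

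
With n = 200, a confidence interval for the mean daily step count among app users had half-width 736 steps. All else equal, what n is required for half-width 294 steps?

Margin of error scales as 1/√n, so n₂ = n₁·(E₁/E₂)².
n₂ = 200 × (736/294)² = 200 × 6.267 = 1253.40
Round up: n₂ = 1254.

1254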